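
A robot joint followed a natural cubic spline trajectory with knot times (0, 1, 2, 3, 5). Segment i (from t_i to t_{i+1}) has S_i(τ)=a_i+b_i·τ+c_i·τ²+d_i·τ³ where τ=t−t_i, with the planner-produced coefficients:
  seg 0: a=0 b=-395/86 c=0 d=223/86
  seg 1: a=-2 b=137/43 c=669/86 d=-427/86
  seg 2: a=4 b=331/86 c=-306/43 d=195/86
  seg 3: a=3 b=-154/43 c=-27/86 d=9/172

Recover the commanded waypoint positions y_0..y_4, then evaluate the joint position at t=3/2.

y_0 = S_0(0) = a_0 = 0
y_1 = S_1(0) = a_1 = -2
y_2 = S_2(0) = a_2 = 4
y_3 = S_3(0) = a_3 = 3
y_4 = S_3(2) = -5
t_q=3/2 is in segment 1 (τ=1/2); S_1(τ)=631/688

y_0=0 y_1=-2 y_2=4 y_3=3 y_4=-5
S(3/2) = 631/688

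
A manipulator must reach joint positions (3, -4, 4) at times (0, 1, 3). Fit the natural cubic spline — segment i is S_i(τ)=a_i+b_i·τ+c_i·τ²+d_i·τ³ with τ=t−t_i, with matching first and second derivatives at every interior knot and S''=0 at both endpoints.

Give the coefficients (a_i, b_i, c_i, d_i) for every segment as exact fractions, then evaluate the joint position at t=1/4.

  seg 0: a=3 b=-53/6 c=0 d=11/6
  seg 1: a=-4 b=-10/3 c=11/2 d=-11/12
S(1/4) = 105/128

Δ: Δ0=-7, Δ1=4
row 1: diag=6, rhs=66; c'=1/3, d'=11
back: M1=11
M: M0=0, M1=11, M2=0
seg 0: a=3, c=M0/2=0, d=(M1−M0)/(6·1)=11/6, b=Δ0−h0·(2M0+M1)/6=-53/6
seg 1: a=-4, c=M1/2=11/2, d=(M2−M1)/(6·2)=-11/12, b=Δ1−h1·(2M1+M2)/6=-10/3
t_q=1/4 → seg 0, τ=1/4; S=3+-53/6·τ+0·τ²+11/6·τ³=105/128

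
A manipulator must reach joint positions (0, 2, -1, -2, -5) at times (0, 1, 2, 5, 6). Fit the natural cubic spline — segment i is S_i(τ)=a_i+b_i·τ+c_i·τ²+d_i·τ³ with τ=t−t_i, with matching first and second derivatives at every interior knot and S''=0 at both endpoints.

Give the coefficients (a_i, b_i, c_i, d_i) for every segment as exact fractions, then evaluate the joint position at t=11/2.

Δ: Δ0=2, Δ1=-3, Δ2=-1/3, Δ3=-3
row 1: diag=4, rhs=-30; c'=1/4, d'=-15/2
row 2: denom=8−1·1/4=31/4; d'=(16−1·-15/2)/(31/4)=94/31
row 3: denom=8−3·12/31=212/31; d'=(-16−3·94/31)/(212/31)=-389/106
back: M3=-389/106
back: M2=94/31−12/31·-389/106=236/53
back: M1=-15/2−1/4·236/53=-913/106
M: M0=0, M1=-913/106, M2=236/53, M3=-389/106, M4=0
seg 0: a=0, c=M0/2=0, d=(M1−M0)/(6·1)=-913/636, b=Δ0−h0·(2M0+M1)/6=2185/636
seg 1: a=2, c=M1/2=-913/212, d=(M2−M1)/(6·1)=1385/636, b=Δ1−h1·(2M1+M2)/6=-277/318
seg 2: a=-1, c=M2/2=118/53, d=(M3−M2)/(6·3)=-287/636, b=Δ2−h2·(2M2+M3)/6=-1877/636
seg 3: a=-2, c=M3/2=-389/212, d=(M4−M3)/(6·1)=389/636, b=Δ3−h3·(2M3+M4)/6=-565/318
t_q=11/2 → seg 3, τ=1/2; S=-2+-565/318·τ+-389/212·τ²+389/636·τ³=-5547/1696

  seg 0: a=0 b=2185/636 c=0 d=-913/636
  seg 1: a=2 b=-277/318 c=-913/212 d=1385/636
  seg 2: a=-1 b=-1877/636 c=118/53 d=-287/636
  seg 3: a=-2 b=-565/318 c=-389/212 d=389/636
S(11/2) = -5547/1696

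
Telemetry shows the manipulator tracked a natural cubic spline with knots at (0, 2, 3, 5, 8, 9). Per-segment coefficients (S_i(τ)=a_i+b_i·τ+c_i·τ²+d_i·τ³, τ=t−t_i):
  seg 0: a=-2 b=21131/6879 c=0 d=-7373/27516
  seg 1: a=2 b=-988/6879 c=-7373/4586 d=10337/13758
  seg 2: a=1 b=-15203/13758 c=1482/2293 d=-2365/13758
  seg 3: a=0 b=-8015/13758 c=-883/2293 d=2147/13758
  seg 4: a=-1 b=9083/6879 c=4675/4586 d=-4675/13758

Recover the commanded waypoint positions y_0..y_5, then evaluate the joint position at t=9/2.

y_0 = S_0(0) = a_0 = -2
y_1 = S_1(0) = a_1 = 2
y_2 = S_2(0) = a_2 = 1
y_3 = S_3(0) = a_3 = 0
y_4 = S_4(0) = a_4 = -1
y_5 = S_4(1) = 1
t_q=9/2 is in segment 2 (τ=3/2); S_2(τ)=7943/36688

y_0=-2 y_1=2 y_2=1 y_3=0 y_4=-1 y_5=1
S(9/2) = 7943/36688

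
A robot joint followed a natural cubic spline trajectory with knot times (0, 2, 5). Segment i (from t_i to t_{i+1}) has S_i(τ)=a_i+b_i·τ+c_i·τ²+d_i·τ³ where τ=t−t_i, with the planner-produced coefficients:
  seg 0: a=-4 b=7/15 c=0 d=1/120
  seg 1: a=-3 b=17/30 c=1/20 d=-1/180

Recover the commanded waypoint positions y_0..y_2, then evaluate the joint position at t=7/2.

y_0 = S_0(0) = a_0 = -4
y_1 = S_1(0) = a_1 = -3
y_2 = S_1(3) = -1
t_q=7/2 is in segment 1 (τ=3/2); S_1(τ)=-329/160

y_0=-4 y_1=-3 y_2=-1
S(7/2) = -329/160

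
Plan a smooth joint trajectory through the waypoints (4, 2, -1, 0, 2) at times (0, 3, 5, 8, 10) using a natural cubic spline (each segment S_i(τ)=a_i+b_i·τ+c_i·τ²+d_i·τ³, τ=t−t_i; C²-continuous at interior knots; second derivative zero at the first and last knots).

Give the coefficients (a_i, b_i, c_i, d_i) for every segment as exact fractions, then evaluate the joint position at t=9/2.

Δ: Δ0=-2/3, Δ1=-3/2, Δ2=1/3, Δ3=1
row 1: diag=10, rhs=-5; c'=1/5, d'=-1/2
row 2: denom=10−2·1/5=48/5; d'=(11−2·-1/2)/(48/5)=5/4
row 3: denom=10−3·5/16=145/16; d'=(4−3·5/4)/(145/16)=4/145
back: M3=4/145
back: M2=5/4−5/16·4/145=36/29
back: M1=-1/2−1/5·36/29=-217/290
M: M0=0, M1=-217/290, M2=36/29, M3=4/145, M4=0
seg 0: a=4, c=M0/2=0, d=(M1−M0)/(6·3)=-217/5220, b=Δ0−h0·(2M0+M1)/6=-509/1740
seg 1: a=2, c=M1/2=-217/580, d=(M2−M1)/(6·2)=577/3480, b=Δ1−h1·(2M1+M2)/6=-1231/870
seg 2: a=-1, c=M2/2=18/29, d=(M3−M2)/(6·3)=-88/1305, b=Δ2−h2·(2M2+M3)/6=-401/435
seg 3: a=0, c=M3/2=2/145, d=(M4−M3)/(6·2)=-1/435, b=Δ3−h3·(2M3+M4)/6=427/435
t_q=9/2 → seg 1, τ=3/2; S=2+-1231/870·τ+-217/580·τ²+577/3480·τ³=-751/1856

  seg 0: a=4 b=-509/1740 c=0 d=-217/5220
  seg 1: a=2 b=-1231/870 c=-217/580 d=577/3480
  seg 2: a=-1 b=-401/435 c=18/29 d=-88/1305
  seg 3: a=0 b=427/435 c=2/145 d=-1/435
S(9/2) = -751/1856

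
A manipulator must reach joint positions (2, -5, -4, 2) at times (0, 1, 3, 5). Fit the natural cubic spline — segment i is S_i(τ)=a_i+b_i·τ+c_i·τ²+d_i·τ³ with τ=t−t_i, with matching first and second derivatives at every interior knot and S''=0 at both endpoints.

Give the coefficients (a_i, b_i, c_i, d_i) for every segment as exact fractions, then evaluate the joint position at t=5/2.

  seg 0: a=2 b=-33/4 c=0 d=5/4
  seg 1: a=-5 b=-9/2 c=15/4 d=-5/8
  seg 2: a=-4 b=3 c=0 d=0
S(5/2) = -347/64

Δ: Δ0=-7, Δ1=1/2, Δ2=3
row 1: diag=6, rhs=45; c'=1/3, d'=15/2
row 2: denom=8−2·1/3=22/3; d'=(15−2·15/2)/(22/3)=0
back: M2=0
back: M1=15/2−1/3·0=15/2
M: M0=0, M1=15/2, M2=0, M3=0
seg 0: a=2, c=M0/2=0, d=(M1−M0)/(6·1)=5/4, b=Δ0−h0·(2M0+M1)/6=-33/4
seg 1: a=-5, c=M1/2=15/4, d=(M2−M1)/(6·2)=-5/8, b=Δ1−h1·(2M1+M2)/6=-9/2
seg 2: a=-4, c=M2/2=0, d=(M3−M2)/(6·2)=0, b=Δ2−h2·(2M2+M3)/6=3
t_q=5/2 → seg 1, τ=3/2; S=-5+-9/2·τ+15/4·τ²+-5/8·τ³=-347/64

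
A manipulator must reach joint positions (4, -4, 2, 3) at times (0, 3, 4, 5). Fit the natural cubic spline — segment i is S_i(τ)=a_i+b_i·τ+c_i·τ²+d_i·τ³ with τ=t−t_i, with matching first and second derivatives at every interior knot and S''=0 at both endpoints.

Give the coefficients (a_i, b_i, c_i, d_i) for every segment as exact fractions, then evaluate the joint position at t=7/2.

Δ: Δ0=-8/3, Δ1=6, Δ2=1
row 1: diag=8, rhs=52; c'=1/8, d'=13/2
row 2: denom=4−1·1/8=31/8; d'=(-30−1·13/2)/(31/8)=-292/31
back: M2=-292/31
back: M1=13/2−1/8·-292/31=238/31
M: M0=0, M1=238/31, M2=-292/31, M3=0
seg 0: a=4, c=M0/2=0, d=(M1−M0)/(6·3)=119/279, b=Δ0−h0·(2M0+M1)/6=-605/93
seg 1: a=-4, c=M1/2=119/31, d=(M2−M1)/(6·1)=-265/93, b=Δ1−h1·(2M1+M2)/6=466/93
seg 2: a=2, c=M2/2=-146/31, d=(M3−M2)/(6·1)=146/93, b=Δ2−h2·(2M2+M3)/6=385/93
t_q=7/2 → seg 1, τ=1/2; S=-4+466/93·τ+119/31·τ²+-265/93·τ³=-221/248

  seg 0: a=4 b=-605/93 c=0 d=119/279
  seg 1: a=-4 b=466/93 c=119/31 d=-265/93
  seg 2: a=2 b=385/93 c=-146/31 d=146/93
S(7/2) = -221/248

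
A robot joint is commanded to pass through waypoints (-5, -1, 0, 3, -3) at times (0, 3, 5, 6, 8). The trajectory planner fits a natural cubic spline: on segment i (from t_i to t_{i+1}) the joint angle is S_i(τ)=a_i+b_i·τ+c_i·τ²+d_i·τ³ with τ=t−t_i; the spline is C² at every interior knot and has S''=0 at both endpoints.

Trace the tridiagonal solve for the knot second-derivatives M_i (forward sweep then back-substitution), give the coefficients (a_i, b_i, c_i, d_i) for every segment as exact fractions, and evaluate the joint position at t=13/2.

Δ: Δ0=4/3, Δ1=1/2, Δ2=3, Δ3=-3
row 1: diag=10, rhs=-5; c'=1/5, d'=-1/2
row 2: denom=6−2·1/5=28/5; d'=(15−2·-1/2)/(28/5)=20/7
row 3: denom=6−1·5/28=163/28; d'=(-36−1·20/7)/(163/28)=-1088/163
back: M3=-1088/163
back: M2=20/7−5/28·-1088/163=660/163
back: M1=-1/2−1/5·660/163=-427/326
M: M0=0, M1=-427/326, M2=660/163, M3=-1088/163, M4=0
seg 0: a=-5, c=M0/2=0, d=(M1−M0)/(6·3)=-427/5868, b=Δ0−h0·(2M0+M1)/6=3889/1956
seg 1: a=-1, c=M1/2=-427/652, d=(M2−M1)/(6·2)=1747/3912, b=Δ1−h1·(2M1+M2)/6=23/978
seg 2: a=0, c=M2/2=330/163, d=(M3−M2)/(6·1)=-874/489, b=Δ2−h2·(2M2+M3)/6=1351/489
seg 3: a=3, c=M3/2=-544/163, d=(M4−M3)/(6·2)=272/489, b=Δ3−h3·(2M3+M4)/6=709/489
t_q=13/2 → seg 3, τ=1/2; S=3+709/489·τ+-544/163·τ²+272/489·τ³=965/326

  seg 0: a=-5 b=3889/1956 c=0 d=-427/5868
  seg 1: a=-1 b=23/978 c=-427/652 d=1747/3912
  seg 2: a=0 b=1351/489 c=330/163 d=-874/489
  seg 3: a=3 b=709/489 c=-544/163 d=272/489
S(13/2) = 965/326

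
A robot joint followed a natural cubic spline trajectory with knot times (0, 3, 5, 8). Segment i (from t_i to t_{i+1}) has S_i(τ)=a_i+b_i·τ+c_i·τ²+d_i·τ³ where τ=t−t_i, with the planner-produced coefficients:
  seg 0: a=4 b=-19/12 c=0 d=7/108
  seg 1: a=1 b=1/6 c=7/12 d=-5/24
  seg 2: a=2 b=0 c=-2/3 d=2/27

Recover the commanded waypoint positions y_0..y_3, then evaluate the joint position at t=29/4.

y_0=4 y_1=1 y_2=2 y_3=-2
S(29/4) = -17/32

y_0 = S_0(0) = a_0 = 4
y_1 = S_1(0) = a_1 = 1
y_2 = S_2(0) = a_2 = 2
y_3 = S_2(3) = -2
t_q=29/4 is in segment 2 (τ=9/4); S_2(τ)=-17/32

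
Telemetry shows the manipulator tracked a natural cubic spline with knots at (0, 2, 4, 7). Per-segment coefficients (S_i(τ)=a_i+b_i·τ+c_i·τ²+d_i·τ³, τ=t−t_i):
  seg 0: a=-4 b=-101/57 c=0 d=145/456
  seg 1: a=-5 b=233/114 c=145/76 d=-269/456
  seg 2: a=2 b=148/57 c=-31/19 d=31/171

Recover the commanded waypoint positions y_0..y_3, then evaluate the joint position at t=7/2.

y_0=-4 y_1=-5 y_2=2 y_3=0
S(7/2) = 447/1216

y_0 = S_0(0) = a_0 = -4
y_1 = S_1(0) = a_1 = -5
y_2 = S_2(0) = a_2 = 2
y_3 = S_2(3) = 0
t_q=7/2 is in segment 1 (τ=3/2); S_1(τ)=447/1216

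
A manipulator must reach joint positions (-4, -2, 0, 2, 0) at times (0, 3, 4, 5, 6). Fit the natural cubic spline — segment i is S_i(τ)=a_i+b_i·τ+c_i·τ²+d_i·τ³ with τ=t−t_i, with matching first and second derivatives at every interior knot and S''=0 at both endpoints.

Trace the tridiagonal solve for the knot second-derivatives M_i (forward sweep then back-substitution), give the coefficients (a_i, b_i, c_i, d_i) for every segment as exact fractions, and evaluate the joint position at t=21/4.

Δ: Δ0=2/3, Δ1=2, Δ2=2, Δ3=-2
row 1: diag=8, rhs=8; c'=1/8, d'=1
row 2: denom=4−1·1/8=31/8; d'=(0−1·1)/(31/8)=-8/31
row 3: denom=4−1·8/31=116/31; d'=(-24−1·-8/31)/(116/31)=-184/29
back: M3=-184/29
back: M2=-8/31−8/31·-184/29=40/29
back: M1=1−1/8·40/29=24/29
M: M0=0, M1=24/29, M2=40/29, M3=-184/29, M4=0
seg 0: a=-4, c=M0/2=0, d=(M1−M0)/(6·3)=4/87, b=Δ0−h0·(2M0+M1)/6=22/87
seg 1: a=-2, c=M1/2=12/29, d=(M2−M1)/(6·1)=8/87, b=Δ1−h1·(2M1+M2)/6=130/87
seg 2: a=0, c=M2/2=20/29, d=(M3−M2)/(6·1)=-112/87, b=Δ2−h2·(2M2+M3)/6=226/87
seg 3: a=2, c=M3/2=-92/29, d=(M4−M3)/(6·1)=92/87, b=Δ3−h3·(2M3+M4)/6=10/87
t_q=21/4 → seg 3, τ=1/4; S=2+10/87·τ+-92/29·τ²+92/87·τ³=857/464

  seg 0: a=-4 b=22/87 c=0 d=4/87
  seg 1: a=-2 b=130/87 c=12/29 d=8/87
  seg 2: a=0 b=226/87 c=20/29 d=-112/87
  seg 3: a=2 b=10/87 c=-92/29 d=92/87
S(21/4) = 857/464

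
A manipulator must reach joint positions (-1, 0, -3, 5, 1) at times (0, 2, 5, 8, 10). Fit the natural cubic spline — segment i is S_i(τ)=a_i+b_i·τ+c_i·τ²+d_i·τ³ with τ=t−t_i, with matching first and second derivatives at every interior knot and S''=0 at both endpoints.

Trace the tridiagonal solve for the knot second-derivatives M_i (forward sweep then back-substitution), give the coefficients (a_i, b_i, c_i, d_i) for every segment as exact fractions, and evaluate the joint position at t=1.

Δ: Δ0=1/2, Δ1=-1, Δ2=8/3, Δ3=-2
row 1: diag=10, rhs=-9; c'=3/10, d'=-9/10
row 2: denom=12−3·3/10=111/10; d'=(22−3·-9/10)/(111/10)=247/111
row 3: denom=10−3·10/37=340/37; d'=(-28−3·247/111)/(340/37)=-1283/340
back: M3=-1283/340
back: M2=247/111−10/37·-1283/340=331/102
back: M1=-9/10−3/10·331/102=-637/340
M: M0=0, M1=-637/340, M2=331/102, M3=-1283/340, M4=0
seg 0: a=-1, c=M0/2=0, d=(M1−M0)/(6·2)=-637/4080, b=Δ0−h0·(2M0+M1)/6=1147/1020
seg 1: a=0, c=M1/2=-637/680, d=(M2−M1)/(6·3)=5221/18360, b=Δ1−h1·(2M1+M2)/6=-191/255
seg 2: a=-3, c=M2/2=331/204, d=(M3−M2)/(6·3)=-7159/18360, b=Δ2−h2·(2M2+M3)/6=157/120
seg 3: a=5, c=M3/2=-1283/680, d=(M4−M3)/(6·2)=1283/4080, b=Δ3−h3·(2M3+M4)/6=263/510
t_q=1 → seg 0, τ=1; S=-1+1147/1020·τ+0·τ²+-637/4080·τ³=-43/1360

  seg 0: a=-1 b=1147/1020 c=0 d=-637/4080
  seg 1: a=0 b=-191/255 c=-637/680 d=5221/18360
  seg 2: a=-3 b=157/120 c=331/204 d=-7159/18360
  seg 3: a=5 b=263/510 c=-1283/680 d=1283/4080
S(1) = -43/1360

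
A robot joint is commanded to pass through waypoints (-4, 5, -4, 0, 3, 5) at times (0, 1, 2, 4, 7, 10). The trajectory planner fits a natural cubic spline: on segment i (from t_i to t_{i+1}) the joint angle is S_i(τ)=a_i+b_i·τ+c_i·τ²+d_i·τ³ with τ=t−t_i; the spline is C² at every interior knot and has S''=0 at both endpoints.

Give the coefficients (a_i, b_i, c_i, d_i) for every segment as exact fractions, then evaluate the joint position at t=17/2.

Δ: Δ0=9, Δ1=-9, Δ2=2, Δ3=1, Δ4=2/3
row 1: diag=4, rhs=-108; c'=1/4, d'=-27
row 2: denom=6−1·1/4=23/4; d'=(66−1·-27)/(23/4)=372/23
row 3: denom=10−2·8/23=214/23; d'=(-6−2·372/23)/(214/23)=-441/107
row 4: denom=12−3·69/214=2361/214; d'=(-2−3·-441/107)/(2361/214)=2218/2361
back: M4=2218/2361
back: M3=-441/107−69/214·2218/2361=-3482/787
back: M2=372/23−8/23·-3482/787=13940/787
back: M1=-27−1/4·13940/787=-24734/787
M: M0=0, M1=-24734/787, M2=13940/787, M3=-3482/787, M4=2218/2361, M5=0
seg 0: a=-4, c=M0/2=0, d=(M1−M0)/(6·1)=-12367/2361, b=Δ0−h0·(2M0+M1)/6=33616/2361
seg 1: a=5, c=M1/2=-12367/787, d=(M2−M1)/(6·1)=19337/2361, b=Δ1−h1·(2M1+M2)/6=-3485/2361
seg 2: a=-4, c=M2/2=6970/787, d=(M3−M2)/(6·2)=-8711/4722, b=Δ2−h2·(2M2+M3)/6=-19676/2361
seg 3: a=0, c=M3/2=-1741/787, d=(M4−M3)/(6·3)=6332/21249, b=Δ3−h3·(2M3+M4)/6=11698/2361
seg 4: a=3, c=M4/2=1109/2361, d=(M5−M4)/(6·3)=-1109/21249, b=Δ4−h4·(2M4+M5)/6=-644/2361
t_q=17/2 → seg 4, τ=3/2; S=3+-644/2361·τ+1109/2361·τ²+-1109/21249·τ³=21857/6296

  seg 0: a=-4 b=33616/2361 c=0 d=-12367/2361
  seg 1: a=5 b=-3485/2361 c=-12367/787 d=19337/2361
  seg 2: a=-4 b=-19676/2361 c=6970/787 d=-8711/4722
  seg 3: a=0 b=11698/2361 c=-1741/787 d=6332/21249
  seg 4: a=3 b=-644/2361 c=1109/2361 d=-1109/21249
S(17/2) = 21857/6296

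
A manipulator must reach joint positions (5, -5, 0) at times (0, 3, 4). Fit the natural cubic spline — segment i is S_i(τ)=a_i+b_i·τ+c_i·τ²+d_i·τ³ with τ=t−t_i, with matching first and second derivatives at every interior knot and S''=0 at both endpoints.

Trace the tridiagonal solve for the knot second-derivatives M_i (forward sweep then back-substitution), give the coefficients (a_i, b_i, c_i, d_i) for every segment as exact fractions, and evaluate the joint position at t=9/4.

  seg 0: a=5 b=-155/24 c=0 d=25/72
  seg 1: a=-5 b=35/12 c=25/8 d=-25/24
S(9/4) = -2855/512

Δ: Δ0=-10/3, Δ1=5
row 1: diag=8, rhs=50; c'=1/8, d'=25/4
back: M1=25/4
M: M0=0, M1=25/4, M2=0
seg 0: a=5, c=M0/2=0, d=(M1−M0)/(6·3)=25/72, b=Δ0−h0·(2M0+M1)/6=-155/24
seg 1: a=-5, c=M1/2=25/8, d=(M2−M1)/(6·1)=-25/24, b=Δ1−h1·(2M1+M2)/6=35/12
t_q=9/4 → seg 0, τ=9/4; S=5+-155/24·τ+0·τ²+25/72·τ³=-2855/512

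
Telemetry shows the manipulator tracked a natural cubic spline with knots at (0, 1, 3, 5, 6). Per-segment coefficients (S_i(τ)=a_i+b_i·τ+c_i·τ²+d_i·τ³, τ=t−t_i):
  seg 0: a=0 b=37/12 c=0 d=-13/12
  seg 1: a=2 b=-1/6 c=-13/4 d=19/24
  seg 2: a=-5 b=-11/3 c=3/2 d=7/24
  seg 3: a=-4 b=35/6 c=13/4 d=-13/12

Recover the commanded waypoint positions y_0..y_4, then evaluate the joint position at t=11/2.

y_0=0 y_1=2 y_2=-5 y_3=-4 y_4=4
S(11/2) = -13/32

y_0 = S_0(0) = a_0 = 0
y_1 = S_1(0) = a_1 = 2
y_2 = S_2(0) = a_2 = -5
y_3 = S_3(0) = a_3 = -4
y_4 = S_3(1) = 4
t_q=11/2 is in segment 3 (τ=1/2); S_3(τ)=-13/32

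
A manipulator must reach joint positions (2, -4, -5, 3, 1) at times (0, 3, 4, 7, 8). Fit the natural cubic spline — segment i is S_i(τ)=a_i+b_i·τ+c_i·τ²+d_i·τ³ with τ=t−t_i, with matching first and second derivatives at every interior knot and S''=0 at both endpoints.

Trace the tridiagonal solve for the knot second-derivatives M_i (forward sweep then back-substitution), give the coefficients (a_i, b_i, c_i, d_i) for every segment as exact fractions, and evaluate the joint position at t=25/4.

  seg 0: a=2 b=-899/432 c=0 d=35/3888
  seg 1: a=-4 b=-397/216 c=35/432 d=109/144
  seg 2: a=-5 b=257/432 c=127/54 d=-2153/3888
  seg 3: a=3 b=-53/216 c=-379/144 d=379/432
S(25/4) = 5951/3072

Δ: Δ0=-2, Δ1=-1, Δ2=8/3, Δ3=-2
row 1: diag=8, rhs=6; c'=1/8, d'=3/4
row 2: denom=8−1·1/8=63/8; d'=(22−1·3/4)/(63/8)=170/63
row 3: denom=8−3·8/21=48/7; d'=(-28−3·170/63)/(48/7)=-379/72
back: M3=-379/72
back: M2=170/63−8/21·-379/72=127/27
back: M1=3/4−1/8·127/27=35/216
M: M0=0, M1=35/216, M2=127/27, M3=-379/72, M4=0
seg 0: a=2, c=M0/2=0, d=(M1−M0)/(6·3)=35/3888, b=Δ0−h0·(2M0+M1)/6=-899/432
seg 1: a=-4, c=M1/2=35/432, d=(M2−M1)/(6·1)=109/144, b=Δ1−h1·(2M1+M2)/6=-397/216
seg 2: a=-5, c=M2/2=127/54, d=(M3−M2)/(6·3)=-2153/3888, b=Δ2−h2·(2M2+M3)/6=257/432
seg 3: a=3, c=M3/2=-379/144, d=(M4−M3)/(6·1)=379/432, b=Δ3−h3·(2M3+M4)/6=-53/216
t_q=25/4 → seg 2, τ=9/4; S=-5+257/432·τ+127/54·τ²+-2153/3888·τ³=5951/3072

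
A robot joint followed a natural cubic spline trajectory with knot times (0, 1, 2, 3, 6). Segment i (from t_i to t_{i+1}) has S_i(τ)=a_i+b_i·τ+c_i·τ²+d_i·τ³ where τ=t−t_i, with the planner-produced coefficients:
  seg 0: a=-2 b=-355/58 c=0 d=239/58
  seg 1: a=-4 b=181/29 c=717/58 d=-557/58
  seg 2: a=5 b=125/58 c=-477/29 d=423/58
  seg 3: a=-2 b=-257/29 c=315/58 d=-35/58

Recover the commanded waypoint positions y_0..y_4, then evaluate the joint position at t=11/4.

y_0 = S_0(0) = a_0 = -2
y_1 = S_1(0) = a_1 = -4
y_2 = S_2(0) = a_2 = 5
y_3 = S_3(0) = a_3 = -2
y_4 = S_3(3) = 4
t_q=11/4 is in segment 2 (τ=3/4); S_2(τ)=1637/3712

y_0=-2 y_1=-4 y_2=5 y_3=-2 y_4=4
S(11/4) = 1637/3712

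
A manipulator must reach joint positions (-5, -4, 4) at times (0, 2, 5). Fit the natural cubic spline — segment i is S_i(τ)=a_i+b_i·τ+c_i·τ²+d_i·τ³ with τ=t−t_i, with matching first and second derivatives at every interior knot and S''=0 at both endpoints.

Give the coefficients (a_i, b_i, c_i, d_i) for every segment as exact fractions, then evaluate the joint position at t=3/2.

  seg 0: a=-5 b=1/15 c=0 d=13/120
  seg 1: a=-4 b=41/30 c=13/20 d=-13/180
S(3/2) = -1451/320

Δ: Δ0=1/2, Δ1=8/3
row 1: diag=10, rhs=13; c'=3/10, d'=13/10
back: M1=13/10
M: M0=0, M1=13/10, M2=0
seg 0: a=-5, c=M0/2=0, d=(M1−M0)/(6·2)=13/120, b=Δ0−h0·(2M0+M1)/6=1/15
seg 1: a=-4, c=M1/2=13/20, d=(M2−M1)/(6·3)=-13/180, b=Δ1−h1·(2M1+M2)/6=41/30
t_q=3/2 → seg 0, τ=3/2; S=-5+1/15·τ+0·τ²+13/120·τ³=-1451/320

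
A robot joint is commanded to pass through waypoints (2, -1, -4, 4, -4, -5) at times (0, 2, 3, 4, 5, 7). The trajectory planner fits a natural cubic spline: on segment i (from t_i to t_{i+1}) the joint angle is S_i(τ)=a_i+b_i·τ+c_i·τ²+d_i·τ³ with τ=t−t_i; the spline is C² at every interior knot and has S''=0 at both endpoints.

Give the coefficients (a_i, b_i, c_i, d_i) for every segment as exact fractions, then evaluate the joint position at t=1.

  seg 0: a=2 b=463/986 c=0 d=-971/1972
  seg 1: a=-1 b=-5363/986 c=-2913/986 d=2659/493
  seg 2: a=-4 b=4765/986 c=13041/986 d=-171/17
  seg 3: a=4 b=1093/986 c=-16713/986 d=3866/493
  seg 4: a=-4 b=-9137/986 c=6483/986 d=-2161/1972
S(1) = 3899/1972

Δ: Δ0=-3/2, Δ1=-3, Δ2=8, Δ3=-8, Δ4=-1/2
row 1: diag=6, rhs=-9; c'=1/6, d'=-3/2
row 2: denom=4−1·1/6=23/6; d'=(66−1·-3/2)/(23/6)=405/23
row 3: denom=4−1·6/23=86/23; d'=(-96−1·405/23)/(86/23)=-2613/86
row 4: denom=6−1·23/86=493/86; d'=(45−1·-2613/86)/(493/86)=6483/493
back: M4=6483/493
back: M3=-2613/86−23/86·6483/493=-16713/493
back: M2=405/23−6/23·-16713/493=13041/493
back: M1=-3/2−1/6·13041/493=-2913/493
M: M0=0, M1=-2913/493, M2=13041/493, M3=-16713/493, M4=6483/493, M5=0
seg 0: a=2, c=M0/2=0, d=(M1−M0)/(6·2)=-971/1972, b=Δ0−h0·(2M0+M1)/6=463/986
seg 1: a=-1, c=M1/2=-2913/986, d=(M2−M1)/(6·1)=2659/493, b=Δ1−h1·(2M1+M2)/6=-5363/986
seg 2: a=-4, c=M2/2=13041/986, d=(M3−M2)/(6·1)=-171/17, b=Δ2−h2·(2M2+M3)/6=4765/986
seg 3: a=4, c=M3/2=-16713/986, d=(M4−M3)/(6·1)=3866/493, b=Δ3−h3·(2M3+M4)/6=1093/986
seg 4: a=-4, c=M4/2=6483/986, d=(M5−M4)/(6·2)=-2161/1972, b=Δ4−h4·(2M4+M5)/6=-9137/986
t_q=1 → seg 0, τ=1; S=2+463/986·τ+0·τ²+-971/1972·τ³=3899/1972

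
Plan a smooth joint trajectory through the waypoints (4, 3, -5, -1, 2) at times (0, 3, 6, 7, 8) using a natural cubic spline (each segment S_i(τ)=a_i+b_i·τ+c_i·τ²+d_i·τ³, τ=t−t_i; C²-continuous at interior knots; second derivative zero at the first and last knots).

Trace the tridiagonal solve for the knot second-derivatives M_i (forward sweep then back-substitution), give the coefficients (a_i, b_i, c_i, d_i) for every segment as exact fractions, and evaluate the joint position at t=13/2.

  seg 0: a=4 b=59/56 c=0 d=-233/1512
  seg 1: a=3 b=-87/28 c=-233/168 d=773/1512
  seg 2: a=-5 b=19/8 c=45/14 d=-89/56
  seg 3: a=-1 b=113/28 c=-87/56 d=29/56
S(13/2) = -1437/448

Δ: Δ0=-1/3, Δ1=-8/3, Δ2=4, Δ3=3
row 1: diag=12, rhs=-14; c'=1/4, d'=-7/6
row 2: denom=8−3·1/4=29/4; d'=(40−3·-7/6)/(29/4)=6
row 3: denom=4−1·4/29=112/29; d'=(-6−1·6)/(112/29)=-87/28
back: M3=-87/28
back: M2=6−4/29·-87/28=45/7
back: M1=-7/6−1/4·45/7=-233/84
M: M0=0, M1=-233/84, M2=45/7, M3=-87/28, M4=0
seg 0: a=4, c=M0/2=0, d=(M1−M0)/(6·3)=-233/1512, b=Δ0−h0·(2M0+M1)/6=59/56
seg 1: a=3, c=M1/2=-233/168, d=(M2−M1)/(6·3)=773/1512, b=Δ1−h1·(2M1+M2)/6=-87/28
seg 2: a=-5, c=M2/2=45/14, d=(M3−M2)/(6·1)=-89/56, b=Δ2−h2·(2M2+M3)/6=19/8
seg 3: a=-1, c=M3/2=-87/56, d=(M4−M3)/(6·1)=29/56, b=Δ3−h3·(2M3+M4)/6=113/28
t_q=13/2 → seg 2, τ=1/2; S=-5+19/8·τ+45/14·τ²+-89/56·τ³=-1437/448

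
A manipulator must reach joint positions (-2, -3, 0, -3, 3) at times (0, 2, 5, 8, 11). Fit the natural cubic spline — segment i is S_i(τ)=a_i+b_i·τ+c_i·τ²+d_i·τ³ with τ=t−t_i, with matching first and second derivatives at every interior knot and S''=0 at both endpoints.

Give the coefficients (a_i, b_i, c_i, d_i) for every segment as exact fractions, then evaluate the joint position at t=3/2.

Δ: Δ0=-1/2, Δ1=1, Δ2=-1, Δ3=2
row 1: diag=10, rhs=9; c'=3/10, d'=9/10
row 2: denom=12−3·3/10=111/10; d'=(-12−3·9/10)/(111/10)=-49/37
row 3: denom=12−3·10/37=414/37; d'=(18−3·-49/37)/(414/37)=271/138
back: M3=271/138
back: M2=-49/37−10/37·271/138=-128/69
back: M1=9/10−3/10·-128/69=67/46
M: M0=0, M1=67/46, M2=-128/69, M3=271/138, M4=0
seg 0: a=-2, c=M0/2=0, d=(M1−M0)/(6·2)=67/552, b=Δ0−h0·(2M0+M1)/6=-68/69
seg 1: a=-3, c=M1/2=67/92, d=(M2−M1)/(6·3)=-457/2484, b=Δ1−h1·(2M1+M2)/6=65/138
seg 2: a=0, c=M2/2=-64/69, d=(M3−M2)/(6·3)=527/2484, b=Δ2−h2·(2M2+M3)/6=-35/276
seg 3: a=-3, c=M3/2=271/276, d=(M4−M3)/(6·3)=-271/2484, b=Δ3−h3·(2M3+M4)/6=5/138
t_q=3/2 → seg 0, τ=3/2; S=-2+-68/69·τ+0·τ²+67/552·τ³=-4517/1472

  seg 0: a=-2 b=-68/69 c=0 d=67/552
  seg 1: a=-3 b=65/138 c=67/92 d=-457/2484
  seg 2: a=0 b=-35/276 c=-64/69 d=527/2484
  seg 3: a=-3 b=5/138 c=271/276 d=-271/2484
S(3/2) = -4517/1472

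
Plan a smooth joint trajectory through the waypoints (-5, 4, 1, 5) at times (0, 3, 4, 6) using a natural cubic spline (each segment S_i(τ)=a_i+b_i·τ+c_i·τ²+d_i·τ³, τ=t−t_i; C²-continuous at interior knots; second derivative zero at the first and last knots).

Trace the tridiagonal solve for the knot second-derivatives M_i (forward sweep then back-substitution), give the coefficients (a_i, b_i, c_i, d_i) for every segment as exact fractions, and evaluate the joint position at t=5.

  seg 0: a=-5 b=264/47 c=0 d=-41/141
  seg 1: a=4 b=-105/47 c=-123/47 d=87/47
  seg 2: a=1 b=-90/47 c=138/47 d=-23/47
S(5) = 72/47

Δ: Δ0=3, Δ1=-3, Δ2=2
row 1: diag=8, rhs=-36; c'=1/8, d'=-9/2
row 2: denom=6−1·1/8=47/8; d'=(30−1·-9/2)/(47/8)=276/47
back: M2=276/47
back: M1=-9/2−1/8·276/47=-246/47
M: M0=0, M1=-246/47, M2=276/47, M3=0
seg 0: a=-5, c=M0/2=0, d=(M1−M0)/(6·3)=-41/141, b=Δ0−h0·(2M0+M1)/6=264/47
seg 1: a=4, c=M1/2=-123/47, d=(M2−M1)/(6·1)=87/47, b=Δ1−h1·(2M1+M2)/6=-105/47
seg 2: a=1, c=M2/2=138/47, d=(M3−M2)/(6·2)=-23/47, b=Δ2−h2·(2M2+M3)/6=-90/47
t_q=5 → seg 2, τ=1; S=1+-90/47·τ+138/47·τ²+-23/47·τ³=72/47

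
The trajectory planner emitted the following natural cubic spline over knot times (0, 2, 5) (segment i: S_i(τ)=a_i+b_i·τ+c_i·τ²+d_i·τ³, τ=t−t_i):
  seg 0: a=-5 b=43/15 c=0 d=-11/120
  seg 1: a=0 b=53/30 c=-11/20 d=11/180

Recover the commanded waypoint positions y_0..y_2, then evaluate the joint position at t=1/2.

y_0=-5 y_1=0 y_2=2
S(1/2) = -229/64

y_0 = S_0(0) = a_0 = -5
y_1 = S_1(0) = a_1 = 0
y_2 = S_1(3) = 2
t_q=1/2 is in segment 0 (τ=1/2); S_0(τ)=-229/64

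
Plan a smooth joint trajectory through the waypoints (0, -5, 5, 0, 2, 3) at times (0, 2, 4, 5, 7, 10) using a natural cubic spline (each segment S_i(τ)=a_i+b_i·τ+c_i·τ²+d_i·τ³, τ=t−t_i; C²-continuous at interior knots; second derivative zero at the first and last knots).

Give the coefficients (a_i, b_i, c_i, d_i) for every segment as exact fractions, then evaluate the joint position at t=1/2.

  seg 0: a=0 b=-20003/3576 c=0 d=11063/14304
  seg 1: a=-5 b=6593/1788 c=11063/2384 d=-28495/14304
  seg 2: a=5 b=-5921/3576 c=-2179/298 d=14189/3576
  seg 3: a=0 b=-7825/1788 c=5473/1192 d=-3403/3576
  seg 4: a=2 b=4595/1788 c=-1333/1192 d=1333/10728
S(1/2) = -102995/38144

Δ: Δ0=-5/2, Δ1=5, Δ2=-5, Δ3=1, Δ4=1/3
row 1: diag=8, rhs=45; c'=1/4, d'=45/8
row 2: denom=6−2·1/4=11/2; d'=(-60−2·45/8)/(11/2)=-285/22
row 3: denom=6−1·2/11=64/11; d'=(36−1·-285/22)/(64/11)=1077/128
row 4: denom=10−2·11/32=149/16; d'=(-4−2·1077/128)/(149/16)=-1333/596
back: M4=-1333/596
back: M3=1077/128−11/32·-1333/596=5473/596
back: M2=-285/22−2/11·5473/596=-2179/149
back: M1=45/8−1/4·-2179/149=11063/1192
M: M0=0, M1=11063/1192, M2=-2179/149, M3=5473/596, M4=-1333/596, M5=0
seg 0: a=0, c=M0/2=0, d=(M1−M0)/(6·2)=11063/14304, b=Δ0−h0·(2M0+M1)/6=-20003/3576
seg 1: a=-5, c=M1/2=11063/2384, d=(M2−M1)/(6·2)=-28495/14304, b=Δ1−h1·(2M1+M2)/6=6593/1788
seg 2: a=5, c=M2/2=-2179/298, d=(M3−M2)/(6·1)=14189/3576, b=Δ2−h2·(2M2+M3)/6=-5921/3576
seg 3: a=0, c=M3/2=5473/1192, d=(M4−M3)/(6·2)=-3403/3576, b=Δ3−h3·(2M3+M4)/6=-7825/1788
seg 4: a=2, c=M4/2=-1333/1192, d=(M5−M4)/(6·3)=1333/10728, b=Δ4−h4·(2M4+M5)/6=4595/1788
t_q=1/2 → seg 0, τ=1/2; S=0+-20003/3576·τ+0·τ²+11063/14304·τ³=-102995/38144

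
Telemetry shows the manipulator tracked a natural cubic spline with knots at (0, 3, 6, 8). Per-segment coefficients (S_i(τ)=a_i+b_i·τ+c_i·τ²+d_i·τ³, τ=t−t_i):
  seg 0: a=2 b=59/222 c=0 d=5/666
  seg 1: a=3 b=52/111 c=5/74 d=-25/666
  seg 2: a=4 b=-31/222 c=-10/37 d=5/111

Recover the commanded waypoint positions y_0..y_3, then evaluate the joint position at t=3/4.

y_0=2 y_1=3 y_2=4 y_3=3
S(3/4) = 10431/4736

y_0 = S_0(0) = a_0 = 2
y_1 = S_1(0) = a_1 = 3
y_2 = S_2(0) = a_2 = 4
y_3 = S_2(2) = 3
t_q=3/4 is in segment 0 (τ=3/4); S_0(τ)=10431/4736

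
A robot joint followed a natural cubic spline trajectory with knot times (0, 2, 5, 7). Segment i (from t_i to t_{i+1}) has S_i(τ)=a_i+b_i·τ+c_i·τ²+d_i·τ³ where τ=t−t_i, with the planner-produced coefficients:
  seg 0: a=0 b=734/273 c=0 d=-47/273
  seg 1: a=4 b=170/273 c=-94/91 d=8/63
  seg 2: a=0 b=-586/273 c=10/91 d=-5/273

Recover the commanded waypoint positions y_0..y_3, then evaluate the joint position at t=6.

y_0 = S_0(0) = a_0 = 0
y_1 = S_1(0) = a_1 = 4
y_2 = S_2(0) = a_2 = 0
y_3 = S_2(2) = -4
t_q=6 is in segment 2 (τ=1); S_2(τ)=-187/91

y_0=0 y_1=4 y_2=0 y_3=-4
S(6) = -187/91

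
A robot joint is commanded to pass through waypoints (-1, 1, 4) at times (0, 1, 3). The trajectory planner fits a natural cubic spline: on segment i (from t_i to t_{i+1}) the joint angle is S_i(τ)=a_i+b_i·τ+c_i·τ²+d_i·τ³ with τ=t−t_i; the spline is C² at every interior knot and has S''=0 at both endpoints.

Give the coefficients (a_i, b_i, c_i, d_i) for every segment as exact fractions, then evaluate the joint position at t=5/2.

  seg 0: a=-1 b=25/12 c=0 d=-1/12
  seg 1: a=1 b=11/6 c=-1/4 d=1/24
S(5/2) = 213/64

Δ: Δ0=2, Δ1=3/2
row 1: diag=6, rhs=-3; c'=1/3, d'=-1/2
back: M1=-1/2
M: M0=0, M1=-1/2, M2=0
seg 0: a=-1, c=M0/2=0, d=(M1−M0)/(6·1)=-1/12, b=Δ0−h0·(2M0+M1)/6=25/12
seg 1: a=1, c=M1/2=-1/4, d=(M2−M1)/(6·2)=1/24, b=Δ1−h1·(2M1+M2)/6=11/6
t_q=5/2 → seg 1, τ=3/2; S=1+11/6·τ+-1/4·τ²+1/24·τ³=213/64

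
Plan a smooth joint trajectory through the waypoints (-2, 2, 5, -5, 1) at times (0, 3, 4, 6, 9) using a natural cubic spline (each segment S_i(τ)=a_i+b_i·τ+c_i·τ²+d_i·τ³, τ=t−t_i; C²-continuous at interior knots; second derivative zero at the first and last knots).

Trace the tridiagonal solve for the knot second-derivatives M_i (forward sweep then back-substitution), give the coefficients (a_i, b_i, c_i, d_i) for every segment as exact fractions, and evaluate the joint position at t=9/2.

  seg 0: a=-2 b=11/219 c=0 d=281/1971
  seg 1: a=2 b=854/219 c=281/219 d=-478/219
  seg 2: a=5 b=-6/73 c=-1153/219 d=1229/876
  seg 3: a=-5 b=-943/219 c=1381/438 d=-1381/3942
S(9/2) = 8919/2336

Δ: Δ0=4/3, Δ1=3, Δ2=-5, Δ3=2
row 1: diag=8, rhs=10; c'=1/8, d'=5/4
row 2: denom=6−1·1/8=47/8; d'=(-48−1·5/4)/(47/8)=-394/47
row 3: denom=10−2·16/47=438/47; d'=(42−2·-394/47)/(438/47)=1381/219
back: M3=1381/219
back: M2=-394/47−16/47·1381/219=-2306/219
back: M1=5/4−1/8·-2306/219=562/219
M: M0=0, M1=562/219, M2=-2306/219, M3=1381/219, M4=0
seg 0: a=-2, c=M0/2=0, d=(M1−M0)/(6·3)=281/1971, b=Δ0−h0·(2M0+M1)/6=11/219
seg 1: a=2, c=M1/2=281/219, d=(M2−M1)/(6·1)=-478/219, b=Δ1−h1·(2M1+M2)/6=854/219
seg 2: a=5, c=M2/2=-1153/219, d=(M3−M2)/(6·2)=1229/876, b=Δ2−h2·(2M2+M3)/6=-6/73
seg 3: a=-5, c=M3/2=1381/438, d=(M4−M3)/(6·3)=-1381/3942, b=Δ3−h3·(2M3+M4)/6=-943/219
t_q=9/2 → seg 2, τ=1/2; S=5+-6/73·τ+-1153/219·τ²+1229/876·τ³=8919/2336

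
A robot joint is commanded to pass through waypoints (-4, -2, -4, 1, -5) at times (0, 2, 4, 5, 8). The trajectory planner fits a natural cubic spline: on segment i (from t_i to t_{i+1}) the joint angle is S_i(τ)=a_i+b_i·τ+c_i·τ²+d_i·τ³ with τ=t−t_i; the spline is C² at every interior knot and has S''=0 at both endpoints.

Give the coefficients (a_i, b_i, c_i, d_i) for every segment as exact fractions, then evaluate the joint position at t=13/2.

Δ: Δ0=1, Δ1=-1, Δ2=5, Δ3=-2
row 1: diag=8, rhs=-12; c'=1/4, d'=-3/2
row 2: denom=6−2·1/4=11/2; d'=(36−2·-3/2)/(11/2)=78/11
row 3: denom=8−1·2/11=86/11; d'=(-42−1·78/11)/(86/11)=-270/43
back: M3=-270/43
back: M2=78/11−2/11·-270/43=354/43
back: M1=-3/2−1/4·354/43=-153/43
M: M0=0, M1=-153/43, M2=354/43, M3=-270/43, M4=0
seg 0: a=-4, c=M0/2=0, d=(M1−M0)/(6·2)=-51/172, b=Δ0−h0·(2M0+M1)/6=94/43
seg 1: a=-2, c=M1/2=-153/86, d=(M2−M1)/(6·2)=169/172, b=Δ1−h1·(2M1+M2)/6=-59/43
seg 2: a=-4, c=M2/2=177/43, d=(M3−M2)/(6·1)=-104/43, b=Δ2−h2·(2M2+M3)/6=142/43
seg 3: a=1, c=M3/2=-135/43, d=(M4−M3)/(6·3)=15/43, b=Δ3−h3·(2M3+M4)/6=184/43
t_q=13/2 → seg 3, τ=3/2; S=1+184/43·τ+-135/43·τ²+15/43·τ³=527/344

  seg 0: a=-4 b=94/43 c=0 d=-51/172
  seg 1: a=-2 b=-59/43 c=-153/86 d=169/172
  seg 2: a=-4 b=142/43 c=177/43 d=-104/43
  seg 3: a=1 b=184/43 c=-135/43 d=15/43
S(13/2) = 527/344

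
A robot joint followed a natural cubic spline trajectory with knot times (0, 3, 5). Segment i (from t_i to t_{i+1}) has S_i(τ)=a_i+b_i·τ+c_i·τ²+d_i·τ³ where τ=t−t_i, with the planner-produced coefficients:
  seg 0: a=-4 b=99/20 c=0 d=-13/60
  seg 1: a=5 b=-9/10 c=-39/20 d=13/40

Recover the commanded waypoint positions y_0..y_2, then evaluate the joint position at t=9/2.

y_0 = S_0(0) = a_0 = -4
y_1 = S_1(0) = a_1 = 5
y_2 = S_1(2) = -2
t_q=9/2 is in segment 1 (τ=3/2); S_1(τ)=23/64

y_0=-4 y_1=5 y_2=-2
S(9/2) = 23/64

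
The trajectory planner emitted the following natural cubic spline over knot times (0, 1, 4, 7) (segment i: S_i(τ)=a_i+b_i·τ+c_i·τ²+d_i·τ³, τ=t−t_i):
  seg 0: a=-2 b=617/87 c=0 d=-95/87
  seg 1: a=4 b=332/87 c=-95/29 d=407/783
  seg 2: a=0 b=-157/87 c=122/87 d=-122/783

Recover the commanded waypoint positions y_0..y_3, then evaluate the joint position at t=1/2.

y_0=-2 y_1=4 y_2=0 y_3=3
S(1/2) = 327/232

y_0 = S_0(0) = a_0 = -2
y_1 = S_1(0) = a_1 = 4
y_2 = S_2(0) = a_2 = 0
y_3 = S_2(3) = 3
t_q=1/2 is in segment 0 (τ=1/2); S_0(τ)=327/232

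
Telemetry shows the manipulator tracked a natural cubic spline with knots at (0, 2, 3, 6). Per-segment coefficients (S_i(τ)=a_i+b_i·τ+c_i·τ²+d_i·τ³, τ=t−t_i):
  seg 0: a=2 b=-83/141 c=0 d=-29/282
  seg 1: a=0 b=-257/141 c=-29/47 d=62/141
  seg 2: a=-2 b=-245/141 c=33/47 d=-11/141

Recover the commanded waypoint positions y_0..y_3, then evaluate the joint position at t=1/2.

y_0=2 y_1=0 y_2=-2 y_3=-3
S(1/2) = 1273/752

y_0 = S_0(0) = a_0 = 2
y_1 = S_1(0) = a_1 = 0
y_2 = S_2(0) = a_2 = -2
y_3 = S_2(3) = -3
t_q=1/2 is in segment 0 (τ=1/2); S_0(τ)=1273/752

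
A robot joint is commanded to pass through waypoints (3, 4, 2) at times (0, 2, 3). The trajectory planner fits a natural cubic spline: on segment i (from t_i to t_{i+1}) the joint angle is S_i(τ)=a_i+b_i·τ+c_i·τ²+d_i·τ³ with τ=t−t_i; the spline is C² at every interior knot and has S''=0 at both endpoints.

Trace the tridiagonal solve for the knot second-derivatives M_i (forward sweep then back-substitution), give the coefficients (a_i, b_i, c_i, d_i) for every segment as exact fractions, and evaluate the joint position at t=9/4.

Δ: Δ0=1/2, Δ1=-2
row 1: diag=6, rhs=-15; c'=1/6, d'=-5/2
back: M1=-5/2
M: M0=0, M1=-5/2, M2=0
seg 0: a=3, c=M0/2=0, d=(M1−M0)/(6·2)=-5/24, b=Δ0−h0·(2M0+M1)/6=4/3
seg 1: a=4, c=M1/2=-5/4, d=(M2−M1)/(6·1)=5/12, b=Δ1−h1·(2M1+M2)/6=-7/6
t_q=9/4 → seg 1, τ=1/4; S=4+-7/6·τ+-5/4·τ²+5/12·τ³=931/256

  seg 0: a=3 b=4/3 c=0 d=-5/24
  seg 1: a=4 b=-7/6 c=-5/4 d=5/12
S(9/4) = 931/256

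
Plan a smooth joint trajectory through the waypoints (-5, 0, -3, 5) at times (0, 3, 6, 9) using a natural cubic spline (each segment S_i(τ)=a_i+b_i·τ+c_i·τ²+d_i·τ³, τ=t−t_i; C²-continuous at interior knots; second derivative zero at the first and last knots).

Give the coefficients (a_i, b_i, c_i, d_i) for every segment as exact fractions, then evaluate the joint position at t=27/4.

  seg 0: a=-5 b=118/45 c=0 d=-43/405
  seg 1: a=0 b=-11/45 c=-43/45 d=19/81
  seg 2: a=-3 b=16/45 c=52/45 d=-52/405
S(27/4) = -171/80

Δ: Δ0=5/3, Δ1=-1, Δ2=8/3
row 1: diag=12, rhs=-16; c'=1/4, d'=-4/3
row 2: denom=12−3·1/4=45/4; d'=(22−3·-4/3)/(45/4)=104/45
back: M2=104/45
back: M1=-4/3−1/4·104/45=-86/45
M: M0=0, M1=-86/45, M2=104/45, M3=0
seg 0: a=-5, c=M0/2=0, d=(M1−M0)/(6·3)=-43/405, b=Δ0−h0·(2M0+M1)/6=118/45
seg 1: a=0, c=M1/2=-43/45, d=(M2−M1)/(6·3)=19/81, b=Δ1−h1·(2M1+M2)/6=-11/45
seg 2: a=-3, c=M2/2=52/45, d=(M3−M2)/(6·3)=-52/405, b=Δ2−h2·(2M2+M3)/6=16/45
t_q=27/4 → seg 2, τ=3/4; S=-3+16/45·τ+52/45·τ²+-52/405·τ³=-171/80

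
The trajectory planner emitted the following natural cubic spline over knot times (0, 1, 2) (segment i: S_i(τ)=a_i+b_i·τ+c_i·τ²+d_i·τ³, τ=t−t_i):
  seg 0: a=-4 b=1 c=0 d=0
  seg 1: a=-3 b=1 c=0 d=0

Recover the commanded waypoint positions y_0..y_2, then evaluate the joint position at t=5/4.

y_0 = S_0(0) = a_0 = -4
y_1 = S_1(0) = a_1 = -3
y_2 = S_1(1) = -2
t_q=5/4 is in segment 1 (τ=1/4); S_1(τ)=-11/4

y_0=-4 y_1=-3 y_2=-2
S(5/4) = -11/4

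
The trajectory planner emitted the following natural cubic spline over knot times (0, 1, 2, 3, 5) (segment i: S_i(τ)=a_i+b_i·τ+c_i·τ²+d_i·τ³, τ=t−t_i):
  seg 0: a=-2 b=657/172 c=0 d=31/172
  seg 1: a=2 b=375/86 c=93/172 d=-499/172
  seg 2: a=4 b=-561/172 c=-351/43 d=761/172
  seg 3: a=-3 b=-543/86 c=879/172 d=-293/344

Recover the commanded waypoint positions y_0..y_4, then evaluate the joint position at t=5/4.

y_0 = S_0(0) = a_0 = -2
y_1 = S_1(0) = a_1 = 2
y_2 = S_2(0) = a_2 = 4
y_3 = S_3(0) = a_3 = -3
y_4 = S_3(2) = -2
t_q=5/4 is in segment 1 (τ=1/4); S_1(τ)=33889/11008

y_0=-2 y_1=2 y_2=4 y_3=-3 y_4=-2
S(5/4) = 33889/11008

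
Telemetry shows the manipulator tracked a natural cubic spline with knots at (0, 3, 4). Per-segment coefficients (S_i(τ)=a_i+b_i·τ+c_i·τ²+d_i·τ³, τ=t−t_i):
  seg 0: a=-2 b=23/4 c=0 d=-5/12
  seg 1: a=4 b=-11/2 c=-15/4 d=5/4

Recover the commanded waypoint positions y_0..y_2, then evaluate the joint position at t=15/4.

y_0 = S_0(0) = a_0 = -2
y_1 = S_1(0) = a_1 = 4
y_2 = S_1(1) = -4
t_q=15/4 is in segment 1 (τ=3/4); S_1(τ)=-437/256

y_0=-2 y_1=4 y_2=-4
S(15/4) = -437/256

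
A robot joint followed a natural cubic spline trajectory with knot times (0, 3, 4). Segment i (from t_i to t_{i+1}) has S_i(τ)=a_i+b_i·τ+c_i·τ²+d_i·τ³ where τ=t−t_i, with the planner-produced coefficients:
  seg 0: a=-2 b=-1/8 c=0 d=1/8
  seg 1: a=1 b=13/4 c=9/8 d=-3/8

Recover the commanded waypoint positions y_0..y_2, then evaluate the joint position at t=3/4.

y_0=-2 y_1=1 y_2=5
S(3/4) = -1045/512

y_0 = S_0(0) = a_0 = -2
y_1 = S_1(0) = a_1 = 1
y_2 = S_1(1) = 5
t_q=3/4 is in segment 0 (τ=3/4); S_0(τ)=-1045/512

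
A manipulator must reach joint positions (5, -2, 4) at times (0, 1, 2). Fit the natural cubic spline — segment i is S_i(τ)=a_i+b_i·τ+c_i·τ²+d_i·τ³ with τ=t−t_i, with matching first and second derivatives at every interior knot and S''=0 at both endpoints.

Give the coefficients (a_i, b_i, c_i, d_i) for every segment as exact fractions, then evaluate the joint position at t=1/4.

  seg 0: a=5 b=-41/4 c=0 d=13/4
  seg 1: a=-2 b=-1/2 c=39/4 d=-13/4
S(1/4) = 637/256

Δ: Δ0=-7, Δ1=6
row 1: diag=4, rhs=78; c'=1/4, d'=39/2
back: M1=39/2
M: M0=0, M1=39/2, M2=0
seg 0: a=5, c=M0/2=0, d=(M1−M0)/(6·1)=13/4, b=Δ0−h0·(2M0+M1)/6=-41/4
seg 1: a=-2, c=M1/2=39/4, d=(M2−M1)/(6·1)=-13/4, b=Δ1−h1·(2M1+M2)/6=-1/2
t_q=1/4 → seg 0, τ=1/4; S=5+-41/4·τ+0·τ²+13/4·τ³=637/256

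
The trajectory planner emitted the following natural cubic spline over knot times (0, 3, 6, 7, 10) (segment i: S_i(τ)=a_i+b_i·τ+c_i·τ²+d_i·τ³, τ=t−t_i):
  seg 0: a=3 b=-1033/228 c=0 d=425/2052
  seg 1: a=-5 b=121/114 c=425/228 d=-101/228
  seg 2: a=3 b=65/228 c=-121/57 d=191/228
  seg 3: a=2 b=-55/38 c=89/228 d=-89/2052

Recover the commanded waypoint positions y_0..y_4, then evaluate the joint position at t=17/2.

y_0 = S_0(0) = a_0 = 3
y_1 = S_1(0) = a_1 = -5
y_2 = S_2(0) = a_2 = 3
y_3 = S_3(0) = a_3 = 2
y_4 = S_3(3) = 0
t_q=17/2 is in segment 3 (τ=3/2); S_3(τ)=341/608

y_0=3 y_1=-5 y_2=3 y_3=2 y_4=0
S(17/2) = 341/608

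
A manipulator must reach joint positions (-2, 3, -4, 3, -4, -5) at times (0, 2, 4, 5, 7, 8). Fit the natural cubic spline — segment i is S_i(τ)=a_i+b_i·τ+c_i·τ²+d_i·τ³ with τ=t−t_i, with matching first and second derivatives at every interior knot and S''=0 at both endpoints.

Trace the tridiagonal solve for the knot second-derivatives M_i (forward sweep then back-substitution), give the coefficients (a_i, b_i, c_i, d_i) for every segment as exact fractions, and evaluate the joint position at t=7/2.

  seg 0: a=-2 b=453/85 c=0 d=-481/680
  seg 1: a=3 b=-537/170 c=-1443/340 d=277/136
  seg 2: a=-4 b=366/85 c=678/85 d=-449/85
  seg 3: a=3 b=75/17 c=-669/85 d=1331/680
  seg 4: a=-4 b=-609/170 c=1317/340 d=-439/340
S(7/2) = -24009/5440

Δ: Δ0=5/2, Δ1=-7/2, Δ2=7, Δ3=-7/2, Δ4=-1
row 1: diag=8, rhs=-36; c'=1/4, d'=-9/2
row 2: denom=6−2·1/4=11/2; d'=(63−2·-9/2)/(11/2)=144/11
row 3: denom=6−1·2/11=64/11; d'=(-63−1·144/11)/(64/11)=-837/64
row 4: denom=6−2·11/32=85/16; d'=(15−2·-837/64)/(85/16)=1317/170
back: M4=1317/170
back: M3=-837/64−11/32·1317/170=-1338/85
back: M2=144/11−2/11·-1338/85=1356/85
back: M1=-9/2−1/4·1356/85=-1443/170
M: M0=0, M1=-1443/170, M2=1356/85, M3=-1338/85, M4=1317/170, M5=0
seg 0: a=-2, c=M0/2=0, d=(M1−M0)/(6·2)=-481/680, b=Δ0−h0·(2M0+M1)/6=453/85
seg 1: a=3, c=M1/2=-1443/340, d=(M2−M1)/(6·2)=277/136, b=Δ1−h1·(2M1+M2)/6=-537/170
seg 2: a=-4, c=M2/2=678/85, d=(M3−M2)/(6·1)=-449/85, b=Δ2−h2·(2M2+M3)/6=366/85
seg 3: a=3, c=M3/2=-669/85, d=(M4−M3)/(6·2)=1331/680, b=Δ3−h3·(2M3+M4)/6=75/17
seg 4: a=-4, c=M4/2=1317/340, d=(M5−M4)/(6·1)=-439/340, b=Δ4−h4·(2M4+M5)/6=-609/170
t_q=7/2 → seg 1, τ=3/2; S=3+-537/170·τ+-1443/340·τ²+277/136·τ³=-24009/5440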